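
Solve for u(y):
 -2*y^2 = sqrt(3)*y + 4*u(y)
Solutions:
 u(y) = y*(-2*y - sqrt(3))/4


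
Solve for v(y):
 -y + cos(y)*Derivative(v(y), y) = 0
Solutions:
 v(y) = C1 + Integral(y/cos(y), y)


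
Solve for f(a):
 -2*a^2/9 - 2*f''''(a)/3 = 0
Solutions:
 f(a) = C1 + C2*a + C3*a^2 + C4*a^3 - a^6/1080


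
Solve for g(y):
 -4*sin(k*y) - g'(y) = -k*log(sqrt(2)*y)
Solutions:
 g(y) = C1 + k*y*(log(y) - 1) + k*y*log(2)/2 - 4*Piecewise((-cos(k*y)/k, Ne(k, 0)), (0, True))


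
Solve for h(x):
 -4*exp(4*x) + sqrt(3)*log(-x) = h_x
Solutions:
 h(x) = C1 + sqrt(3)*x*log(-x) - sqrt(3)*x - exp(4*x)


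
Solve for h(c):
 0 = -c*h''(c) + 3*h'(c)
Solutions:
 h(c) = C1 + C2*c^4


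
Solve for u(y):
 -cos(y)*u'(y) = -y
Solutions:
 u(y) = C1 + Integral(y/cos(y), y)


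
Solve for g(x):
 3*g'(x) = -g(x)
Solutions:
 g(x) = C1*exp(-x/3)


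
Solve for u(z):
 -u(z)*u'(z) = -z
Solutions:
 u(z) = -sqrt(C1 + z^2)
 u(z) = sqrt(C1 + z^2)


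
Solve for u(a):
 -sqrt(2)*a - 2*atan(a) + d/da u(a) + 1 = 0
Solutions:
 u(a) = C1 + sqrt(2)*a^2/2 + 2*a*atan(a) - a - log(a^2 + 1)


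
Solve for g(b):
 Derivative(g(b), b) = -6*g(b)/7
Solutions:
 g(b) = C1*exp(-6*b/7)


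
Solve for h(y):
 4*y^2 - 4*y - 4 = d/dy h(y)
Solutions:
 h(y) = C1 + 4*y^3/3 - 2*y^2 - 4*y


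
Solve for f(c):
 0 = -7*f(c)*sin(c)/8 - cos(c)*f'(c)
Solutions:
 f(c) = C1*cos(c)^(7/8)


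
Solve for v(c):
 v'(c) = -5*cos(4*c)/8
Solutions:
 v(c) = C1 - 5*sin(4*c)/32


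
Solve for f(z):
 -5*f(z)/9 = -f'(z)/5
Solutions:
 f(z) = C1*exp(25*z/9)


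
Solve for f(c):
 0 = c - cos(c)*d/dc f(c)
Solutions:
 f(c) = C1 + Integral(c/cos(c), c)


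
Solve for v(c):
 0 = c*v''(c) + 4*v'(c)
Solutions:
 v(c) = C1 + C2/c^3


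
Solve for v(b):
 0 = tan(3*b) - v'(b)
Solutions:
 v(b) = C1 - log(cos(3*b))/3


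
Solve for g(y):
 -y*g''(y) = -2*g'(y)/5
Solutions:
 g(y) = C1 + C2*y^(7/5)


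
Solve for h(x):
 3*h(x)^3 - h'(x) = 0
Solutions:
 h(x) = -sqrt(2)*sqrt(-1/(C1 + 3*x))/2
 h(x) = sqrt(2)*sqrt(-1/(C1 + 3*x))/2


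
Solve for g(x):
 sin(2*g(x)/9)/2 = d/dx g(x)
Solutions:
 -x/2 + 9*log(cos(2*g(x)/9) - 1)/4 - 9*log(cos(2*g(x)/9) + 1)/4 = C1


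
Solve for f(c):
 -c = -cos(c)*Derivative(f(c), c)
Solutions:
 f(c) = C1 + Integral(c/cos(c), c)


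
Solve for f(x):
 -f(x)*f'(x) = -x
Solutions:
 f(x) = -sqrt(C1 + x^2)
 f(x) = sqrt(C1 + x^2)


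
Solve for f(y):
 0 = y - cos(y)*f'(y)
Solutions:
 f(y) = C1 + Integral(y/cos(y), y)


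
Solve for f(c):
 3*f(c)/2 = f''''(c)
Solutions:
 f(c) = C1*exp(-2^(3/4)*3^(1/4)*c/2) + C2*exp(2^(3/4)*3^(1/4)*c/2) + C3*sin(2^(3/4)*3^(1/4)*c/2) + C4*cos(2^(3/4)*3^(1/4)*c/2)


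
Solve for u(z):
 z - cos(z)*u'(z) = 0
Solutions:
 u(z) = C1 + Integral(z/cos(z), z)


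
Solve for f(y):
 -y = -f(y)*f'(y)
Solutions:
 f(y) = -sqrt(C1 + y^2)
 f(y) = sqrt(C1 + y^2)


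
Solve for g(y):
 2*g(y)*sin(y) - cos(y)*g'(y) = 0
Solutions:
 g(y) = C1/cos(y)^2


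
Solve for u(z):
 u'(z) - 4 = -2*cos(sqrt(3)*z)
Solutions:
 u(z) = C1 + 4*z - 2*sqrt(3)*sin(sqrt(3)*z)/3


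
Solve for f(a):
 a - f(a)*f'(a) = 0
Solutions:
 f(a) = -sqrt(C1 + a^2)
 f(a) = sqrt(C1 + a^2)


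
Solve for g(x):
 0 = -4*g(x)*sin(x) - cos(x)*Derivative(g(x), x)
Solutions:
 g(x) = C1*cos(x)^4


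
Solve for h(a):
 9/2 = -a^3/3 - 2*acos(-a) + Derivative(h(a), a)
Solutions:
 h(a) = C1 + a^4/12 + 2*a*acos(-a) + 9*a/2 + 2*sqrt(1 - a^2)


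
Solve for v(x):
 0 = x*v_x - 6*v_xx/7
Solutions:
 v(x) = C1 + C2*erfi(sqrt(21)*x/6)


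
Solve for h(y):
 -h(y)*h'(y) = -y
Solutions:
 h(y) = -sqrt(C1 + y^2)
 h(y) = sqrt(C1 + y^2)


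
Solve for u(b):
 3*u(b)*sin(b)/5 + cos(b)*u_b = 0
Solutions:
 u(b) = C1*cos(b)^(3/5)


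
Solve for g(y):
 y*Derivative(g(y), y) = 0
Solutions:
 g(y) = C1


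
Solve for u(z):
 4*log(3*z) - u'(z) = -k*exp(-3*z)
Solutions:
 u(z) = C1 - k*exp(-3*z)/3 + 4*z*log(z) + 4*z*(-1 + log(3))


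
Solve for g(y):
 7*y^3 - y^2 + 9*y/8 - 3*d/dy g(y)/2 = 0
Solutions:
 g(y) = C1 + 7*y^4/6 - 2*y^3/9 + 3*y^2/8


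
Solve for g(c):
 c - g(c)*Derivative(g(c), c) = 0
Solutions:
 g(c) = -sqrt(C1 + c^2)
 g(c) = sqrt(C1 + c^2)


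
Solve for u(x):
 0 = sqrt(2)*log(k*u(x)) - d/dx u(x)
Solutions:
 li(k*u(x))/k = C1 + sqrt(2)*x


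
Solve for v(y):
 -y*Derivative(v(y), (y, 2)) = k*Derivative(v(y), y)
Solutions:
 v(y) = C1 + y^(1 - re(k))*(C2*sin(log(y)*Abs(im(k))) + C3*cos(log(y)*im(k)))


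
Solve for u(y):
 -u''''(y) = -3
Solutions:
 u(y) = C1 + C2*y + C3*y^2 + C4*y^3 + y^4/8


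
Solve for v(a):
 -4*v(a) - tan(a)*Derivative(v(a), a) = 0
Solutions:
 v(a) = C1/sin(a)^4


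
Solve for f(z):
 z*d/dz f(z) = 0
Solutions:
 f(z) = C1


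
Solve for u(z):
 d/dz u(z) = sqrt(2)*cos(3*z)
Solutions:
 u(z) = C1 + sqrt(2)*sin(3*z)/3


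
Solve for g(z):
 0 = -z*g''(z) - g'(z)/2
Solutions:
 g(z) = C1 + C2*sqrt(z)


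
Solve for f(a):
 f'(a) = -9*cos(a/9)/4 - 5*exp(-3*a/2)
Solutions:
 f(a) = C1 - 81*sin(a/9)/4 + 10*exp(-3*a/2)/3


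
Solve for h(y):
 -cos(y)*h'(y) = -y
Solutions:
 h(y) = C1 + Integral(y/cos(y), y)


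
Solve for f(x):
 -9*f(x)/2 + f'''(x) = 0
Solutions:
 f(x) = C3*exp(6^(2/3)*x/2) + (C1*sin(3*2^(2/3)*3^(1/6)*x/4) + C2*cos(3*2^(2/3)*3^(1/6)*x/4))*exp(-6^(2/3)*x/4)


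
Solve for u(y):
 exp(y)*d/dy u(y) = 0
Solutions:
 u(y) = C1


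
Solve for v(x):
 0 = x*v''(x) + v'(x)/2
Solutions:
 v(x) = C1 + C2*sqrt(x)


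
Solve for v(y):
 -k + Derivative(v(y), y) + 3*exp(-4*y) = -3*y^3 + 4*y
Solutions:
 v(y) = C1 + k*y - 3*y^4/4 + 2*y^2 + 3*exp(-4*y)/4


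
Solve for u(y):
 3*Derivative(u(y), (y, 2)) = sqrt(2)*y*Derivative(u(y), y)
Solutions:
 u(y) = C1 + C2*erfi(2^(3/4)*sqrt(3)*y/6)


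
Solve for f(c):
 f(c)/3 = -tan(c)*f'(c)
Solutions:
 f(c) = C1/sin(c)^(1/3)


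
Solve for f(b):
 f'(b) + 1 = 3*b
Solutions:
 f(b) = C1 + 3*b^2/2 - b


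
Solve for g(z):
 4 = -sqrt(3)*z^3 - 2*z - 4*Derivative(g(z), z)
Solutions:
 g(z) = C1 - sqrt(3)*z^4/16 - z^2/4 - z


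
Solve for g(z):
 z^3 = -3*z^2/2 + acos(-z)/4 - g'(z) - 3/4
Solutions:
 g(z) = C1 - z^4/4 - z^3/2 + z*acos(-z)/4 - 3*z/4 + sqrt(1 - z^2)/4


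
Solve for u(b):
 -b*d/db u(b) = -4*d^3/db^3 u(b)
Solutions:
 u(b) = C1 + Integral(C2*airyai(2^(1/3)*b/2) + C3*airybi(2^(1/3)*b/2), b)


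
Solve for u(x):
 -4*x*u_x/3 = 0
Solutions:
 u(x) = C1


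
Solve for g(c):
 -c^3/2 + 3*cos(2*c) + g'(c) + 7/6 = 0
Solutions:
 g(c) = C1 + c^4/8 - 7*c/6 - 3*sin(c)*cos(c)


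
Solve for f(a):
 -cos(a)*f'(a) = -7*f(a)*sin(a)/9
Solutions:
 f(a) = C1/cos(a)^(7/9)


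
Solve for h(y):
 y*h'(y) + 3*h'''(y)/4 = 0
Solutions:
 h(y) = C1 + Integral(C2*airyai(-6^(2/3)*y/3) + C3*airybi(-6^(2/3)*y/3), y)


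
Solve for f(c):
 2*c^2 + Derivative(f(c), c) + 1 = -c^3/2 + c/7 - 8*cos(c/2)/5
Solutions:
 f(c) = C1 - c^4/8 - 2*c^3/3 + c^2/14 - c - 16*sin(c/2)/5


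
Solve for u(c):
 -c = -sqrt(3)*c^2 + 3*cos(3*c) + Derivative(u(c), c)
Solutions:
 u(c) = C1 + sqrt(3)*c^3/3 - c^2/2 - sin(3*c)


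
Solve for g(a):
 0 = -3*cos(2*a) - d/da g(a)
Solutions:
 g(a) = C1 - 3*sin(2*a)/2


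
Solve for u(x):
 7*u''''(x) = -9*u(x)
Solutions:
 u(x) = (C1*sin(sqrt(6)*7^(3/4)*x/14) + C2*cos(sqrt(6)*7^(3/4)*x/14))*exp(-sqrt(6)*7^(3/4)*x/14) + (C3*sin(sqrt(6)*7^(3/4)*x/14) + C4*cos(sqrt(6)*7^(3/4)*x/14))*exp(sqrt(6)*7^(3/4)*x/14)


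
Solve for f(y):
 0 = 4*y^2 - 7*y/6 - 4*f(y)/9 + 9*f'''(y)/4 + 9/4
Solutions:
 f(y) = C3*exp(2*2^(1/3)*3^(2/3)*y/9) + 9*y^2 - 21*y/8 + (C1*sin(2^(1/3)*3^(1/6)*y/3) + C2*cos(2^(1/3)*3^(1/6)*y/3))*exp(-2^(1/3)*3^(2/3)*y/9) + 81/16


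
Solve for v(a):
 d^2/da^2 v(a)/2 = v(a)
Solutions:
 v(a) = C1*exp(-sqrt(2)*a) + C2*exp(sqrt(2)*a)


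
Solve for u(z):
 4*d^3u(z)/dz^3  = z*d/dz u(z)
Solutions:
 u(z) = C1 + Integral(C2*airyai(2^(1/3)*z/2) + C3*airybi(2^(1/3)*z/2), z)


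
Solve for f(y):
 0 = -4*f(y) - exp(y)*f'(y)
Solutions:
 f(y) = C1*exp(4*exp(-y))


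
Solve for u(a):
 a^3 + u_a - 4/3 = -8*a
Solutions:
 u(a) = C1 - a^4/4 - 4*a^2 + 4*a/3


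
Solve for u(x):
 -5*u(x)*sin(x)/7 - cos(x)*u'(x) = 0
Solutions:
 u(x) = C1*cos(x)^(5/7)


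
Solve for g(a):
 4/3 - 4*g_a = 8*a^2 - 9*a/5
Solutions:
 g(a) = C1 - 2*a^3/3 + 9*a^2/40 + a/3


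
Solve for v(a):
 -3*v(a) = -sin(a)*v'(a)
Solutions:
 v(a) = C1*(cos(a) - 1)^(3/2)/(cos(a) + 1)^(3/2)


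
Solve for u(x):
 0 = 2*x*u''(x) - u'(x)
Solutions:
 u(x) = C1 + C2*x^(3/2)


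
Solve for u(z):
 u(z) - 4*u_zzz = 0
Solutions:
 u(z) = C3*exp(2^(1/3)*z/2) + (C1*sin(2^(1/3)*sqrt(3)*z/4) + C2*cos(2^(1/3)*sqrt(3)*z/4))*exp(-2^(1/3)*z/4)


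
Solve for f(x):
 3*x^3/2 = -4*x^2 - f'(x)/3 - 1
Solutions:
 f(x) = C1 - 9*x^4/8 - 4*x^3 - 3*x


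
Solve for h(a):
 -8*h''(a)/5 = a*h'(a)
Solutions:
 h(a) = C1 + C2*erf(sqrt(5)*a/4)


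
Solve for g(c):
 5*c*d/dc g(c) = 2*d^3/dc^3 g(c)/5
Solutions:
 g(c) = C1 + Integral(C2*airyai(10^(2/3)*c/2) + C3*airybi(10^(2/3)*c/2), c)


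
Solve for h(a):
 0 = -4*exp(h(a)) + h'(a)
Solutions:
 h(a) = log(-1/(C1 + 4*a))


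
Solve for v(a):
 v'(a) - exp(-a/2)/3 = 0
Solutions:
 v(a) = C1 - 2*exp(-a/2)/3


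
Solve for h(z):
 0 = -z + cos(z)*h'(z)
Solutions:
 h(z) = C1 + Integral(z/cos(z), z)


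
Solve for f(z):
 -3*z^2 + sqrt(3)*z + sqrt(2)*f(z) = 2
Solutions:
 f(z) = 3*sqrt(2)*z^2/2 - sqrt(6)*z/2 + sqrt(2)


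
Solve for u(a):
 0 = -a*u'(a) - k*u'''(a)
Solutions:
 u(a) = C1 + Integral(C2*airyai(a*(-1/k)^(1/3)) + C3*airybi(a*(-1/k)^(1/3)), a)


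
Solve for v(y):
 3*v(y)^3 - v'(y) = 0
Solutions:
 v(y) = -sqrt(2)*sqrt(-1/(C1 + 3*y))/2
 v(y) = sqrt(2)*sqrt(-1/(C1 + 3*y))/2


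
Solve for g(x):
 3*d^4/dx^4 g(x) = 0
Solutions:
 g(x) = C1 + C2*x + C3*x^2 + C4*x^3


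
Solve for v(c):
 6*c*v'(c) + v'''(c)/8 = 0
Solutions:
 v(c) = C1 + Integral(C2*airyai(-2*6^(1/3)*c) + C3*airybi(-2*6^(1/3)*c), c)


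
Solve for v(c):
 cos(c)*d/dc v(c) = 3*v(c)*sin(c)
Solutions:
 v(c) = C1/cos(c)^3


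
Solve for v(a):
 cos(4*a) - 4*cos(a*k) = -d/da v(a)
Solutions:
 v(a) = C1 - sin(4*a)/4 + 4*sin(a*k)/k


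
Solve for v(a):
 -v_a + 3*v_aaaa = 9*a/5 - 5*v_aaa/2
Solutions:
 v(a) = C1 + C4*exp(a/2) - 9*a^2/10 + (C2*sin(sqrt(2)*a/3) + C3*cos(sqrt(2)*a/3))*exp(-2*a/3)


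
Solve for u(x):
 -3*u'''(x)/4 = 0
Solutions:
 u(x) = C1 + C2*x + C3*x^2


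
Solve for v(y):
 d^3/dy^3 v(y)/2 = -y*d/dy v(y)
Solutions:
 v(y) = C1 + Integral(C2*airyai(-2^(1/3)*y) + C3*airybi(-2^(1/3)*y), y)


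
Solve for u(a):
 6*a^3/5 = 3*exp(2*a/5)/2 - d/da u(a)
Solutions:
 u(a) = C1 - 3*a^4/10 + 15*exp(2*a/5)/4


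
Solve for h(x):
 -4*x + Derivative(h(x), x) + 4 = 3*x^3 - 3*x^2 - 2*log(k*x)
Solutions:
 h(x) = C1 + 3*x^4/4 - x^3 + 2*x^2 - 2*x*log(k*x) - 2*x


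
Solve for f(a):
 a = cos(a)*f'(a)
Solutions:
 f(a) = C1 + Integral(a/cos(a), a)


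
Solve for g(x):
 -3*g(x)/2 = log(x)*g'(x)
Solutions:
 g(x) = C1*exp(-3*li(x)/2)


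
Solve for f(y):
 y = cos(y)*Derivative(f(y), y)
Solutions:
 f(y) = C1 + Integral(y/cos(y), y)


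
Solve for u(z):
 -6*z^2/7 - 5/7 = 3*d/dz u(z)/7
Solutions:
 u(z) = C1 - 2*z^3/3 - 5*z/3


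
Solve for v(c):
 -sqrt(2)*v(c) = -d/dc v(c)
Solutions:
 v(c) = C1*exp(sqrt(2)*c)


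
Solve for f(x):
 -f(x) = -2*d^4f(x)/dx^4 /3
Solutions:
 f(x) = C1*exp(-2^(3/4)*3^(1/4)*x/2) + C2*exp(2^(3/4)*3^(1/4)*x/2) + C3*sin(2^(3/4)*3^(1/4)*x/2) + C4*cos(2^(3/4)*3^(1/4)*x/2)


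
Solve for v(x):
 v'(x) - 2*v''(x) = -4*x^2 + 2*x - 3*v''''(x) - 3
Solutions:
 v(x) = C1 + C4*exp(-x) - 4*x^3/3 - 7*x^2 - 31*x + (C2*sin(sqrt(3)*x/6) + C3*cos(sqrt(3)*x/6))*exp(x/2)


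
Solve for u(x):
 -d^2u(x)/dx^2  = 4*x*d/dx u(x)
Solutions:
 u(x) = C1 + C2*erf(sqrt(2)*x)


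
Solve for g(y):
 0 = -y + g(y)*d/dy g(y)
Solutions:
 g(y) = -sqrt(C1 + y^2)
 g(y) = sqrt(C1 + y^2)


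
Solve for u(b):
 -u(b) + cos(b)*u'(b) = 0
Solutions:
 u(b) = C1*sqrt(sin(b) + 1)/sqrt(sin(b) - 1)


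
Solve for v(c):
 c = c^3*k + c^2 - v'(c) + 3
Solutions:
 v(c) = C1 + c^4*k/4 + c^3/3 - c^2/2 + 3*c


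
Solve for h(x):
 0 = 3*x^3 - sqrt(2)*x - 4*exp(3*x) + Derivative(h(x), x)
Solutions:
 h(x) = C1 - 3*x^4/4 + sqrt(2)*x^2/2 + 4*exp(3*x)/3


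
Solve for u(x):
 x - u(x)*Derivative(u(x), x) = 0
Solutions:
 u(x) = -sqrt(C1 + x^2)
 u(x) = sqrt(C1 + x^2)


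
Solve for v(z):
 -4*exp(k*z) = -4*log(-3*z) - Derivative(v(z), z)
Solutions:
 v(z) = C1 - 4*z*log(-z) + 4*z*(1 - log(3)) + Piecewise((4*exp(k*z)/k, Ne(k, 0)), (4*z, True))


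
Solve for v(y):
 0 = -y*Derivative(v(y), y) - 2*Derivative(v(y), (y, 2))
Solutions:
 v(y) = C1 + C2*erf(y/2)


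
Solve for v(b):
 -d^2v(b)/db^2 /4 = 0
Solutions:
 v(b) = C1 + C2*b


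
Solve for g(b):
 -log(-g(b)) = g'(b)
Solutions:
 -li(-g(b)) = C1 - b


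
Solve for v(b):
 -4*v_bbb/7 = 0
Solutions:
 v(b) = C1 + C2*b + C3*b^2


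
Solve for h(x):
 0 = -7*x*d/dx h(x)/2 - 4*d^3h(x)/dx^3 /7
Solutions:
 h(x) = C1 + Integral(C2*airyai(-7^(2/3)*x/2) + C3*airybi(-7^(2/3)*x/2), x)


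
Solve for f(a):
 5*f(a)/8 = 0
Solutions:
 f(a) = 0


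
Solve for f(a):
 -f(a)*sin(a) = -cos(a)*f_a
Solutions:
 f(a) = C1/cos(a)


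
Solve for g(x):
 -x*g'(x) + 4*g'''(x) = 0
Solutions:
 g(x) = C1 + Integral(C2*airyai(2^(1/3)*x/2) + C3*airybi(2^(1/3)*x/2), x)


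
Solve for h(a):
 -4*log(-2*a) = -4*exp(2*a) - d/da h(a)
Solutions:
 h(a) = C1 + 4*a*log(-a) + 4*a*(-1 + log(2)) - 2*exp(2*a)


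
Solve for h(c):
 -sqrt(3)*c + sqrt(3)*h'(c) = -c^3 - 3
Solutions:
 h(c) = C1 - sqrt(3)*c^4/12 + c^2/2 - sqrt(3)*c


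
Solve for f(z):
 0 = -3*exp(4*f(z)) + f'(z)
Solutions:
 f(z) = log(-(-1/(C1 + 12*z))^(1/4))
 f(z) = log(-1/(C1 + 12*z))/4
 f(z) = log(-I*(-1/(C1 + 12*z))^(1/4))
 f(z) = log(I*(-1/(C1 + 12*z))^(1/4))


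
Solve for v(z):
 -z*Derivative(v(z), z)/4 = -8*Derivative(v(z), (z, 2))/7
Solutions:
 v(z) = C1 + C2*erfi(sqrt(7)*z/8)


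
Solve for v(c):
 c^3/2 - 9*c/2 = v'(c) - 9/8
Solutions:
 v(c) = C1 + c^4/8 - 9*c^2/4 + 9*c/8


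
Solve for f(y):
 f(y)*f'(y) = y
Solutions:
 f(y) = -sqrt(C1 + y^2)
 f(y) = sqrt(C1 + y^2)


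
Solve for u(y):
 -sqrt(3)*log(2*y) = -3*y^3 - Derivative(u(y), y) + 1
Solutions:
 u(y) = C1 - 3*y^4/4 + sqrt(3)*y*log(y) - sqrt(3)*y + y + sqrt(3)*y*log(2)


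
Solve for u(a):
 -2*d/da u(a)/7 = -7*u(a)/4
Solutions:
 u(a) = C1*exp(49*a/8)


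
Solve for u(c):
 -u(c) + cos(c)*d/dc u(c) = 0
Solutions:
 u(c) = C1*sqrt(sin(c) + 1)/sqrt(sin(c) - 1)


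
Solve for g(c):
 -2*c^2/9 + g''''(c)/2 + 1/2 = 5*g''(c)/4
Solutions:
 g(c) = C1 + C2*c + C3*exp(-sqrt(10)*c/2) + C4*exp(sqrt(10)*c/2) - 2*c^4/135 + 29*c^2/225


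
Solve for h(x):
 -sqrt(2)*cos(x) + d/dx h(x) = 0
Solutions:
 h(x) = C1 + sqrt(2)*sin(x)


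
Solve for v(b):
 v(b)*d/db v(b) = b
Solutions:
 v(b) = -sqrt(C1 + b^2)
 v(b) = sqrt(C1 + b^2)


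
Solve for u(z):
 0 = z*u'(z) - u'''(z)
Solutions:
 u(z) = C1 + Integral(C2*airyai(z) + C3*airybi(z), z)


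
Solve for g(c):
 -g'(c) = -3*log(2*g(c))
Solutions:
 -Integral(1/(log(_y) + log(2)), (_y, g(c)))/3 = C1 - c


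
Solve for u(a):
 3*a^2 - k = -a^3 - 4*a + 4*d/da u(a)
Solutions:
 u(a) = C1 + a^4/16 + a^3/4 + a^2/2 - a*k/4


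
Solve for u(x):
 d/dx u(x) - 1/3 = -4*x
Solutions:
 u(x) = C1 - 2*x^2 + x/3


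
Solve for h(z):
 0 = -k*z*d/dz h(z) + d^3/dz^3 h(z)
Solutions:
 h(z) = C1 + Integral(C2*airyai(k^(1/3)*z) + C3*airybi(k^(1/3)*z), z)


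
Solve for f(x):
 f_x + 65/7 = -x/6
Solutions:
 f(x) = C1 - x^2/12 - 65*x/7


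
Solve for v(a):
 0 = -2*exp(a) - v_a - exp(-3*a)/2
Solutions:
 v(a) = C1 - 2*exp(a) + exp(-3*a)/6


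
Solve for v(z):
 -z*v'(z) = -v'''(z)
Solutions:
 v(z) = C1 + Integral(C2*airyai(z) + C3*airybi(z), z)


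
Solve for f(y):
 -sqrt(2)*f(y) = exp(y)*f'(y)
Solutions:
 f(y) = C1*exp(sqrt(2)*exp(-y))


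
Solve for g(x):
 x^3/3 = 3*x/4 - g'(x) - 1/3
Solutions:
 g(x) = C1 - x^4/12 + 3*x^2/8 - x/3


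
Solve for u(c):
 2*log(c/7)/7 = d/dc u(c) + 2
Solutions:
 u(c) = C1 + 2*c*log(c)/7 - 16*c/7 - 2*c*log(7)/7


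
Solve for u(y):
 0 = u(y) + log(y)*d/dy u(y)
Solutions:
 u(y) = C1*exp(-li(y))


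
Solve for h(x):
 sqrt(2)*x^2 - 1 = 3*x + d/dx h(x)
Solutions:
 h(x) = C1 + sqrt(2)*x^3/3 - 3*x^2/2 - x


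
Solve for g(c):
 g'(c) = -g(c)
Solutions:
 g(c) = C1*exp(-c)


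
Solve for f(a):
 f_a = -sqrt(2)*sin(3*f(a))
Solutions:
 f(a) = -acos((-C1 - exp(6*sqrt(2)*a))/(C1 - exp(6*sqrt(2)*a)))/3 + 2*pi/3
 f(a) = acos((-C1 - exp(6*sqrt(2)*a))/(C1 - exp(6*sqrt(2)*a)))/3


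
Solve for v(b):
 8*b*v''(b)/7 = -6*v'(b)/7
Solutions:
 v(b) = C1 + C2*b^(1/4)


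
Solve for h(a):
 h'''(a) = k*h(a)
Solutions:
 h(a) = C1*exp(a*k^(1/3)) + C2*exp(a*k^(1/3)*(-1 + sqrt(3)*I)/2) + C3*exp(-a*k^(1/3)*(1 + sqrt(3)*I)/2)


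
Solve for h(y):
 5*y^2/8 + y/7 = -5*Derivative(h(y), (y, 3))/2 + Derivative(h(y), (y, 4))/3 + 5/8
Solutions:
 h(y) = C1 + C2*y + C3*y^2 + C4*exp(15*y/2) - y^5/240 - 13*y^4/2520 + 1471*y^3/37800


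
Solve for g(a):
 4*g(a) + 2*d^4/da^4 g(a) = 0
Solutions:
 g(a) = (C1*sin(2^(3/4)*a/2) + C2*cos(2^(3/4)*a/2))*exp(-2^(3/4)*a/2) + (C3*sin(2^(3/4)*a/2) + C4*cos(2^(3/4)*a/2))*exp(2^(3/4)*a/2)


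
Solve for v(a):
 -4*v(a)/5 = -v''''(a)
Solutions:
 v(a) = C1*exp(-sqrt(2)*5^(3/4)*a/5) + C2*exp(sqrt(2)*5^(3/4)*a/5) + C3*sin(sqrt(2)*5^(3/4)*a/5) + C4*cos(sqrt(2)*5^(3/4)*a/5)


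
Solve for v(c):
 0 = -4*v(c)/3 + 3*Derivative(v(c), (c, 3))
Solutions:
 v(c) = C3*exp(2^(2/3)*3^(1/3)*c/3) + (C1*sin(2^(2/3)*3^(5/6)*c/6) + C2*cos(2^(2/3)*3^(5/6)*c/6))*exp(-2^(2/3)*3^(1/3)*c/6)


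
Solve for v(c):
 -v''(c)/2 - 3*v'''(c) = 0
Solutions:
 v(c) = C1 + C2*c + C3*exp(-c/6)


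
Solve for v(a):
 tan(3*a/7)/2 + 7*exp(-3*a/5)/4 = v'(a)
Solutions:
 v(a) = C1 + 7*log(tan(3*a/7)^2 + 1)/12 - 35*exp(-3*a/5)/12


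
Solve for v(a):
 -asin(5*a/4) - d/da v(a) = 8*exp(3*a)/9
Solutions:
 v(a) = C1 - a*asin(5*a/4) - sqrt(16 - 25*a^2)/5 - 8*exp(3*a)/27


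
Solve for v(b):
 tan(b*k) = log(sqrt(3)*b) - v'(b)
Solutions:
 v(b) = C1 + b*log(b) - b + b*log(3)/2 - Piecewise((-log(cos(b*k))/k, Ne(k, 0)), (0, True))


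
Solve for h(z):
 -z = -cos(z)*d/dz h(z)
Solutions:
 h(z) = C1 + Integral(z/cos(z), z)


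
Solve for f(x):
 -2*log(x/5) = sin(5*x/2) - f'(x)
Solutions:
 f(x) = C1 + 2*x*log(x) - 2*x*log(5) - 2*x - 2*cos(5*x/2)/5


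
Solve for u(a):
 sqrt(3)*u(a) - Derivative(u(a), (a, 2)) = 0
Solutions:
 u(a) = C1*exp(-3^(1/4)*a) + C2*exp(3^(1/4)*a)


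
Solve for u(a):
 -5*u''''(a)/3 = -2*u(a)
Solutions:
 u(a) = C1*exp(-5^(3/4)*6^(1/4)*a/5) + C2*exp(5^(3/4)*6^(1/4)*a/5) + C3*sin(5^(3/4)*6^(1/4)*a/5) + C4*cos(5^(3/4)*6^(1/4)*a/5)


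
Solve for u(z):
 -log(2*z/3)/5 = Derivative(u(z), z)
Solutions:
 u(z) = C1 - z*log(z)/5 - z*log(2)/5 + z/5 + z*log(3)/5


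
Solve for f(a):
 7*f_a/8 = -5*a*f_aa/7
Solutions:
 f(a) = C1 + C2/a^(9/40)


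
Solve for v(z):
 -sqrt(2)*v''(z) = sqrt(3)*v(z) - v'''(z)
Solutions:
 v(z) = C1*exp(z*(-2^(2/3)*(4*sqrt(2) + 27*sqrt(3) + sqrt(-32 + (4*sqrt(2) + 27*sqrt(3))^2))^(1/3) - 4*2^(1/3)/(4*sqrt(2) + 27*sqrt(3) + sqrt(-32 + (4*sqrt(2) + 27*sqrt(3))^2))^(1/3) + 4*sqrt(2))/12)*sin(2^(1/3)*sqrt(3)*z*(-2^(1/3)*(4*sqrt(2) + 27*sqrt(3) + sqrt(-32 + 729*(-sqrt(3) - 4*sqrt(2)/27)^2))^(1/3) + 4/(4*sqrt(2) + 27*sqrt(3) + sqrt(-32 + 729*(-sqrt(3) - 4*sqrt(2)/27)^2))^(1/3))/12) + C2*exp(z*(-2^(2/3)*(4*sqrt(2) + 27*sqrt(3) + sqrt(-32 + (4*sqrt(2) + 27*sqrt(3))^2))^(1/3) - 4*2^(1/3)/(4*sqrt(2) + 27*sqrt(3) + sqrt(-32 + (4*sqrt(2) + 27*sqrt(3))^2))^(1/3) + 4*sqrt(2))/12)*cos(2^(1/3)*sqrt(3)*z*(-2^(1/3)*(4*sqrt(2) + 27*sqrt(3) + sqrt(-32 + 729*(-sqrt(3) - 4*sqrt(2)/27)^2))^(1/3) + 4/(4*sqrt(2) + 27*sqrt(3) + sqrt(-32 + 729*(-sqrt(3) - 4*sqrt(2)/27)^2))^(1/3))/12) + C3*exp(z*(4*2^(1/3)/(4*sqrt(2) + 27*sqrt(3) + sqrt(-32 + (4*sqrt(2) + 27*sqrt(3))^2))^(1/3) + 2*sqrt(2) + 2^(2/3)*(4*sqrt(2) + 27*sqrt(3) + sqrt(-32 + (4*sqrt(2) + 27*sqrt(3))^2))^(1/3))/6)


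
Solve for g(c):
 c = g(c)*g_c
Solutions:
 g(c) = -sqrt(C1 + c^2)
 g(c) = sqrt(C1 + c^2)


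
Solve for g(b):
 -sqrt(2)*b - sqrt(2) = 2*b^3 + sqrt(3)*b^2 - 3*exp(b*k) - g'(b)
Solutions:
 g(b) = C1 + b^4/2 + sqrt(3)*b^3/3 + sqrt(2)*b^2/2 + sqrt(2)*b - 3*exp(b*k)/k


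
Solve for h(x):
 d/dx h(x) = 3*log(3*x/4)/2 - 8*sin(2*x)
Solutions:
 h(x) = C1 + 3*x*log(x)/2 - 3*x*log(2) - 3*x/2 + 3*x*log(3)/2 + 4*cos(2*x)


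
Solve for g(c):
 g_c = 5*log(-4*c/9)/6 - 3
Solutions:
 g(c) = C1 + 5*c*log(-c)/6 + c*(-23 - 10*log(3) + 10*log(2))/6


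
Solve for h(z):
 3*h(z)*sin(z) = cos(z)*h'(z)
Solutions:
 h(z) = C1/cos(z)^3


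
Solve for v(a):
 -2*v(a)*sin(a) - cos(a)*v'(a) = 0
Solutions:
 v(a) = C1*cos(a)^2


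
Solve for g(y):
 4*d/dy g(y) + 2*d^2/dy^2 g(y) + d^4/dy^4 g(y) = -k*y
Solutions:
 g(y) = C1 + C2*exp(-6^(1/3)*y*(-(9 + sqrt(87))^(1/3) + 6^(1/3)/(9 + sqrt(87))^(1/3))/6)*sin(2^(1/3)*3^(1/6)*y*(3*2^(1/3)/(9 + sqrt(87))^(1/3) + 3^(2/3)*(9 + sqrt(87))^(1/3))/6) + C3*exp(-6^(1/3)*y*(-(9 + sqrt(87))^(1/3) + 6^(1/3)/(9 + sqrt(87))^(1/3))/6)*cos(2^(1/3)*3^(1/6)*y*(3*2^(1/3)/(9 + sqrt(87))^(1/3) + 3^(2/3)*(9 + sqrt(87))^(1/3))/6) + C4*exp(6^(1/3)*y*(-(9 + sqrt(87))^(1/3) + 6^(1/3)/(9 + sqrt(87))^(1/3))/3) - k*y^2/8 + k*y/8


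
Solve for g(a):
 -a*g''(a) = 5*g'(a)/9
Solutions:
 g(a) = C1 + C2*a^(4/9)


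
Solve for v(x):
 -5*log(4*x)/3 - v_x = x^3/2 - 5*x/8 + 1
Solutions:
 v(x) = C1 - x^4/8 + 5*x^2/16 - 5*x*log(x)/3 - 10*x*log(2)/3 + 2*x/3


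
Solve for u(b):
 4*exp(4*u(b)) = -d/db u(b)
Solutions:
 u(b) = log(-I*(1/(C1 + 16*b))^(1/4))
 u(b) = log(I*(1/(C1 + 16*b))^(1/4))
 u(b) = log(-(1/(C1 + 16*b))^(1/4))
 u(b) = log(1/(C1 + 16*b))/4


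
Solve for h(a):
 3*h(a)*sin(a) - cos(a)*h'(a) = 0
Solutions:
 h(a) = C1/cos(a)^3


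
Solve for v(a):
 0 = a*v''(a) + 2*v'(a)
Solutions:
 v(a) = C1 + C2/a


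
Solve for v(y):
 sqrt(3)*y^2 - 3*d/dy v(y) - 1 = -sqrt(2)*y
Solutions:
 v(y) = C1 + sqrt(3)*y^3/9 + sqrt(2)*y^2/6 - y/3


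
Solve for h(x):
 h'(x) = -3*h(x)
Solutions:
 h(x) = C1*exp(-3*x)


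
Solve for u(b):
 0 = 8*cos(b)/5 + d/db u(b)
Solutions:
 u(b) = C1 - 8*sin(b)/5


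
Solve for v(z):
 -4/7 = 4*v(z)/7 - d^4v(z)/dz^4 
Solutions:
 v(z) = C1*exp(-sqrt(2)*7^(3/4)*z/7) + C2*exp(sqrt(2)*7^(3/4)*z/7) + C3*sin(sqrt(2)*7^(3/4)*z/7) + C4*cos(sqrt(2)*7^(3/4)*z/7) - 1


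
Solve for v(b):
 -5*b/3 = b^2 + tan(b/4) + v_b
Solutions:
 v(b) = C1 - b^3/3 - 5*b^2/6 + 4*log(cos(b/4))


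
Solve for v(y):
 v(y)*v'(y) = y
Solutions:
 v(y) = -sqrt(C1 + y^2)
 v(y) = sqrt(C1 + y^2)


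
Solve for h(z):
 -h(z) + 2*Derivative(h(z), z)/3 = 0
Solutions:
 h(z) = C1*exp(3*z/2)


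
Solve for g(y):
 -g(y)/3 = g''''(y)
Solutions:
 g(y) = (C1*sin(sqrt(2)*3^(3/4)*y/6) + C2*cos(sqrt(2)*3^(3/4)*y/6))*exp(-sqrt(2)*3^(3/4)*y/6) + (C3*sin(sqrt(2)*3^(3/4)*y/6) + C4*cos(sqrt(2)*3^(3/4)*y/6))*exp(sqrt(2)*3^(3/4)*y/6)


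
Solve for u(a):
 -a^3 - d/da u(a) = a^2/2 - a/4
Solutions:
 u(a) = C1 - a^4/4 - a^3/6 + a^2/8


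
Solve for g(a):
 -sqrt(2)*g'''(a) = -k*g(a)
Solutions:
 g(a) = C1*exp(2^(5/6)*a*k^(1/3)/2) + C2*exp(2^(5/6)*a*k^(1/3)*(-1 + sqrt(3)*I)/4) + C3*exp(-2^(5/6)*a*k^(1/3)*(1 + sqrt(3)*I)/4)


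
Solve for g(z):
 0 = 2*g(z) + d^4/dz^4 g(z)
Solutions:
 g(z) = (C1*sin(2^(3/4)*z/2) + C2*cos(2^(3/4)*z/2))*exp(-2^(3/4)*z/2) + (C3*sin(2^(3/4)*z/2) + C4*cos(2^(3/4)*z/2))*exp(2^(3/4)*z/2)


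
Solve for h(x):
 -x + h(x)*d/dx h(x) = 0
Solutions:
 h(x) = -sqrt(C1 + x^2)
 h(x) = sqrt(C1 + x^2)


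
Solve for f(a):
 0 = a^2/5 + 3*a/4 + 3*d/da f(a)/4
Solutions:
 f(a) = C1 - 4*a^3/45 - a^2/2


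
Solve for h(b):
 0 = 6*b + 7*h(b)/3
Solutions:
 h(b) = -18*b/7


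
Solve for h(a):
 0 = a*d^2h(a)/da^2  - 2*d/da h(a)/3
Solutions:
 h(a) = C1 + C2*a^(5/3)


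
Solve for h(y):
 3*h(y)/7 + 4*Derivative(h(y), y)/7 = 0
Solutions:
 h(y) = C1*exp(-3*y/4)


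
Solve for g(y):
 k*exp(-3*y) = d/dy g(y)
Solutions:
 g(y) = C1 - k*exp(-3*y)/3


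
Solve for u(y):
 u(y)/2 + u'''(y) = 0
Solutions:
 u(y) = C3*exp(-2^(2/3)*y/2) + (C1*sin(2^(2/3)*sqrt(3)*y/4) + C2*cos(2^(2/3)*sqrt(3)*y/4))*exp(2^(2/3)*y/4)


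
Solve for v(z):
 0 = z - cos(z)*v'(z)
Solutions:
 v(z) = C1 + Integral(z/cos(z), z)


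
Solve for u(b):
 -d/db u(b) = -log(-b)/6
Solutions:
 u(b) = C1 + b*log(-b)/6 - b/6


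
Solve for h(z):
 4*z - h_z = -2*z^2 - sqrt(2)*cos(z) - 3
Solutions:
 h(z) = C1 + 2*z^3/3 + 2*z^2 + 3*z + sqrt(2)*sin(z)


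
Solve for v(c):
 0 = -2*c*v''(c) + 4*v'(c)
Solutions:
 v(c) = C1 + C2*c^3


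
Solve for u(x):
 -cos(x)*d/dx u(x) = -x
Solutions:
 u(x) = C1 + Integral(x/cos(x), x)


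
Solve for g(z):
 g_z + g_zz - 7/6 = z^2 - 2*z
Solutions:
 g(z) = C1 + C2*exp(-z) + z^3/3 - 2*z^2 + 31*z/6


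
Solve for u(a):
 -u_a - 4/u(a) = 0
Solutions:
 u(a) = -sqrt(C1 - 8*a)
 u(a) = sqrt(C1 - 8*a)


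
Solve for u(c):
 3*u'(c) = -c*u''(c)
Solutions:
 u(c) = C1 + C2/c^2


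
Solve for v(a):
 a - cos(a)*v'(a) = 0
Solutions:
 v(a) = C1 + Integral(a/cos(a), a)


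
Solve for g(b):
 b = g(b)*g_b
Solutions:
 g(b) = -sqrt(C1 + b^2)
 g(b) = sqrt(C1 + b^2)


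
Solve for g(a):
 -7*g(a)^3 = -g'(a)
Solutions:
 g(a) = -sqrt(2)*sqrt(-1/(C1 + 7*a))/2
 g(a) = sqrt(2)*sqrt(-1/(C1 + 7*a))/2


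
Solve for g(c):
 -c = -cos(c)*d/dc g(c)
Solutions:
 g(c) = C1 + Integral(c/cos(c), c)


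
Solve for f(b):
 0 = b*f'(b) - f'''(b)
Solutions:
 f(b) = C1 + Integral(C2*airyai(b) + C3*airybi(b), b)


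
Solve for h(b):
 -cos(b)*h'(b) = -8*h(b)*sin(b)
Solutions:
 h(b) = C1/cos(b)^8


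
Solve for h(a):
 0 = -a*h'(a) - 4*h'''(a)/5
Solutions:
 h(a) = C1 + Integral(C2*airyai(-10^(1/3)*a/2) + C3*airybi(-10^(1/3)*a/2), a)


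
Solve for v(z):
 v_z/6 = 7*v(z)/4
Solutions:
 v(z) = C1*exp(21*z/2)


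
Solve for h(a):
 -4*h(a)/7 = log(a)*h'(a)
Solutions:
 h(a) = C1*exp(-4*li(a)/7)


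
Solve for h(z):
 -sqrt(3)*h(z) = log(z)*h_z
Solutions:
 h(z) = C1*exp(-sqrt(3)*li(z))


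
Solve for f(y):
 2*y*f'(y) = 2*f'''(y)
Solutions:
 f(y) = C1 + Integral(C2*airyai(y) + C3*airybi(y), y)


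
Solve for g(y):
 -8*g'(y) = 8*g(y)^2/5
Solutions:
 g(y) = 5/(C1 + y)


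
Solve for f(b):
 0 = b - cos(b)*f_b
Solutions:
 f(b) = C1 + Integral(b/cos(b), b)


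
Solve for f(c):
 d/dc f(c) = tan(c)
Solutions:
 f(c) = C1 - log(cos(c))


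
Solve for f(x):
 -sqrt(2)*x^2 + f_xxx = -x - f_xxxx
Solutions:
 f(x) = C1 + C2*x + C3*x^2 + C4*exp(-x) + sqrt(2)*x^5/60 - x^4*(1 + 2*sqrt(2))/24 + x^3*(1 + 2*sqrt(2))/6


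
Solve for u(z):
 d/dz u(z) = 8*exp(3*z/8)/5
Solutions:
 u(z) = C1 + 64*exp(3*z/8)/15


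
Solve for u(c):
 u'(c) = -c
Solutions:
 u(c) = C1 - c^2/2


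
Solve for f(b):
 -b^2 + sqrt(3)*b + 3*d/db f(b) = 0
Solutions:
 f(b) = C1 + b^3/9 - sqrt(3)*b^2/6


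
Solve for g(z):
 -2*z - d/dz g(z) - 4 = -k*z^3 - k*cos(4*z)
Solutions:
 g(z) = C1 + k*z^4/4 + k*sin(4*z)/4 - z^2 - 4*z


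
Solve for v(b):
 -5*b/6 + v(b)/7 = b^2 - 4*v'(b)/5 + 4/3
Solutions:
 v(b) = C1*exp(-5*b/28) + 7*b^2 - 2177*b/30 + 31178/75


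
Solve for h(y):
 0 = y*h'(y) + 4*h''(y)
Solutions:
 h(y) = C1 + C2*erf(sqrt(2)*y/4)


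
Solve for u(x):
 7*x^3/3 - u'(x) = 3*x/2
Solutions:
 u(x) = C1 + 7*x^4/12 - 3*x^2/4


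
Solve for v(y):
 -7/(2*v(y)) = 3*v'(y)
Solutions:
 v(y) = -sqrt(C1 - 21*y)/3
 v(y) = sqrt(C1 - 21*y)/3


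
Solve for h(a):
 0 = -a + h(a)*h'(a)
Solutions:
 h(a) = -sqrt(C1 + a^2)
 h(a) = sqrt(C1 + a^2)


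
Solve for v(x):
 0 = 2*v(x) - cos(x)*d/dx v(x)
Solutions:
 v(x) = C1*(sin(x) + 1)/(sin(x) - 1)


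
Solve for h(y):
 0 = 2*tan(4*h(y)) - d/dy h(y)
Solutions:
 h(y) = -asin(C1*exp(8*y))/4 + pi/4
 h(y) = asin(C1*exp(8*y))/4


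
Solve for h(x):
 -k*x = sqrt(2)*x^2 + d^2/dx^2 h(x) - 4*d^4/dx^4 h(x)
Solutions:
 h(x) = C1 + C2*x + C3*exp(-x/2) + C4*exp(x/2) - k*x^3/6 - sqrt(2)*x^4/12 - 4*sqrt(2)*x^2


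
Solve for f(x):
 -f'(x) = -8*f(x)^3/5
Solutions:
 f(x) = -sqrt(10)*sqrt(-1/(C1 + 8*x))/2
 f(x) = sqrt(10)*sqrt(-1/(C1 + 8*x))/2


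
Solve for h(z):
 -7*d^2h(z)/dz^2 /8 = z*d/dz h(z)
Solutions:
 h(z) = C1 + C2*erf(2*sqrt(7)*z/7)


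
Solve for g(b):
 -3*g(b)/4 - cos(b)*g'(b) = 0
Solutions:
 g(b) = C1*(sin(b) - 1)^(3/8)/(sin(b) + 1)^(3/8)


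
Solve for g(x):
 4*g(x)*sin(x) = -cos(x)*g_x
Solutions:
 g(x) = C1*cos(x)^4


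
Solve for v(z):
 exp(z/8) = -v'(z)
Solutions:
 v(z) = C1 - 8*exp(z/8)


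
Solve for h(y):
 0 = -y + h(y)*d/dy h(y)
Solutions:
 h(y) = -sqrt(C1 + y^2)
 h(y) = sqrt(C1 + y^2)


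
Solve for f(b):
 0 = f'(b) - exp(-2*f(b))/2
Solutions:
 f(b) = log(-sqrt(C1 + b))
 f(b) = log(C1 + b)/2


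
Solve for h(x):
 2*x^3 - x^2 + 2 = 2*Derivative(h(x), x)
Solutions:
 h(x) = C1 + x^4/4 - x^3/6 + x


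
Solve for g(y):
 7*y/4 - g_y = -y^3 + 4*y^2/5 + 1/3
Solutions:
 g(y) = C1 + y^4/4 - 4*y^3/15 + 7*y^2/8 - y/3


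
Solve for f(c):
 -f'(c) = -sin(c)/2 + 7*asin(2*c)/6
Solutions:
 f(c) = C1 - 7*c*asin(2*c)/6 - 7*sqrt(1 - 4*c^2)/12 - cos(c)/2


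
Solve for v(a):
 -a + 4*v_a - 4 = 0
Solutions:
 v(a) = C1 + a^2/8 + a


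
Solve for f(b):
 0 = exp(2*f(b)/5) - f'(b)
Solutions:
 f(b) = 5*log(-sqrt(-1/(C1 + b))) - 5*log(2) + 5*log(10)/2
 f(b) = 5*log(-1/(C1 + b))/2 - 5*log(2) + 5*log(10)/2


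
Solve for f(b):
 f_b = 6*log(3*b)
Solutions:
 f(b) = C1 + 6*b*log(b) - 6*b + b*log(729)


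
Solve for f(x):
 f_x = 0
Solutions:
 f(x) = C1


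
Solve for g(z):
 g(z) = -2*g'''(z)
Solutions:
 g(z) = C3*exp(-2^(2/3)*z/2) + (C1*sin(2^(2/3)*sqrt(3)*z/4) + C2*cos(2^(2/3)*sqrt(3)*z/4))*exp(2^(2/3)*z/4)


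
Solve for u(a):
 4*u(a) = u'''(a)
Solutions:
 u(a) = C3*exp(2^(2/3)*a) + (C1*sin(2^(2/3)*sqrt(3)*a/2) + C2*cos(2^(2/3)*sqrt(3)*a/2))*exp(-2^(2/3)*a/2)


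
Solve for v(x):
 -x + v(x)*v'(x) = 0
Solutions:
 v(x) = -sqrt(C1 + x^2)
 v(x) = sqrt(C1 + x^2)


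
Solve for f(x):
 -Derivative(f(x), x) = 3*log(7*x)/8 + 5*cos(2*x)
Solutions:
 f(x) = C1 - 3*x*log(x)/8 - 3*x*log(7)/8 + 3*x/8 - 5*sin(2*x)/2


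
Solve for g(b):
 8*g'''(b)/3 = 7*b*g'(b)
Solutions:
 g(b) = C1 + Integral(C2*airyai(21^(1/3)*b/2) + C3*airybi(21^(1/3)*b/2), b)


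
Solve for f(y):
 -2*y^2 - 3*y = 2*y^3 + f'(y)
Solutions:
 f(y) = C1 - y^4/2 - 2*y^3/3 - 3*y^2/2


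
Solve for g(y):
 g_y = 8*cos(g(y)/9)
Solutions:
 -8*y - 9*log(sin(g(y)/9) - 1)/2 + 9*log(sin(g(y)/9) + 1)/2 = C1


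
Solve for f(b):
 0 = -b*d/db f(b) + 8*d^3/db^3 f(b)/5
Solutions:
 f(b) = C1 + Integral(C2*airyai(5^(1/3)*b/2) + C3*airybi(5^(1/3)*b/2), b)


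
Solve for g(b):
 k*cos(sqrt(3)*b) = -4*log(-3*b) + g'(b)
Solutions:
 g(b) = C1 + 4*b*log(-b) - 4*b + 4*b*log(3) + sqrt(3)*k*sin(sqrt(3)*b)/3


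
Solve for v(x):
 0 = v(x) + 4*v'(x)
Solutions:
 v(x) = C1*exp(-x/4)


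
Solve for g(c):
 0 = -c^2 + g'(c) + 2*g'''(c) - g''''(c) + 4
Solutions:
 g(c) = C1 + C2*exp(c*(-2^(2/3)*(3*sqrt(177) + 43)^(1/3) - 8*2^(1/3)/(3*sqrt(177) + 43)^(1/3) + 8)/12)*sin(2^(1/3)*sqrt(3)*c*(-2^(1/3)*(3*sqrt(177) + 43)^(1/3) + 8/(3*sqrt(177) + 43)^(1/3))/12) + C3*exp(c*(-2^(2/3)*(3*sqrt(177) + 43)^(1/3) - 8*2^(1/3)/(3*sqrt(177) + 43)^(1/3) + 8)/12)*cos(2^(1/3)*sqrt(3)*c*(-2^(1/3)*(3*sqrt(177) + 43)^(1/3) + 8/(3*sqrt(177) + 43)^(1/3))/12) + C4*exp(c*(8*2^(1/3)/(3*sqrt(177) + 43)^(1/3) + 4 + 2^(2/3)*(3*sqrt(177) + 43)^(1/3))/6) + c^3/3 - 8*c


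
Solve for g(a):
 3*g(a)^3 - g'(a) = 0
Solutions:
 g(a) = -sqrt(2)*sqrt(-1/(C1 + 3*a))/2
 g(a) = sqrt(2)*sqrt(-1/(C1 + 3*a))/2


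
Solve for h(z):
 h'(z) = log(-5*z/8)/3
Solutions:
 h(z) = C1 + z*log(-z)/3 + z*(-log(2) - 1/3 + log(5)/3)


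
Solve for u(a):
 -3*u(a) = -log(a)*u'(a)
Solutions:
 u(a) = C1*exp(3*li(a))


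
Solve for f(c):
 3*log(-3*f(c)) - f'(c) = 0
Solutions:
 -Integral(1/(log(-_y) + log(3)), (_y, f(c)))/3 = C1 - c


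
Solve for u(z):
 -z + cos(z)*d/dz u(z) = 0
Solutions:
 u(z) = C1 + Integral(z/cos(z), z)


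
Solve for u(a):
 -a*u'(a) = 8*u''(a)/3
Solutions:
 u(a) = C1 + C2*erf(sqrt(3)*a/4)


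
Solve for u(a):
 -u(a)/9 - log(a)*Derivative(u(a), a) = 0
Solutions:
 u(a) = C1*exp(-li(a)/9)


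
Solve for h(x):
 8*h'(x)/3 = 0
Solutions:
 h(x) = C1


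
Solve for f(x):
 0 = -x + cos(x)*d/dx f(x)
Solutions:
 f(x) = C1 + Integral(x/cos(x), x)


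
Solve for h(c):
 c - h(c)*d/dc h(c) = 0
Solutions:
 h(c) = -sqrt(C1 + c^2)
 h(c) = sqrt(C1 + c^2)


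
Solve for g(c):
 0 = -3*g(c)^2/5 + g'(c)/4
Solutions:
 g(c) = -5/(C1 + 12*c)


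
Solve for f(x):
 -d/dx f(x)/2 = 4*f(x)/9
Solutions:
 f(x) = C1*exp(-8*x/9)


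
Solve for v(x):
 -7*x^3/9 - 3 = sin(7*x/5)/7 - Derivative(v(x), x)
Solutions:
 v(x) = C1 + 7*x^4/36 + 3*x - 5*cos(7*x/5)/49


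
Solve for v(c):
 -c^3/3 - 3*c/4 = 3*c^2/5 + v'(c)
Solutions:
 v(c) = C1 - c^4/12 - c^3/5 - 3*c^2/8


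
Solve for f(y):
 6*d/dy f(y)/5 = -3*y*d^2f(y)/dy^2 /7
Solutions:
 f(y) = C1 + C2/y^(9/5)


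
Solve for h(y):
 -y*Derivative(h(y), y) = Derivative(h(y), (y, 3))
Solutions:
 h(y) = C1 + Integral(C2*airyai(-y) + C3*airybi(-y), y)


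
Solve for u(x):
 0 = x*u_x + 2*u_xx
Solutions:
 u(x) = C1 + C2*erf(x/2)


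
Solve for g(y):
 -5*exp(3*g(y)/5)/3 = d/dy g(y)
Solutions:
 g(y) = 5*log(1/(C1 + 5*y))/3 + 5*log(5)/3
 g(y) = 5*log(5^(1/3)*(-1 - sqrt(3)*I)*(1/(C1 + 5*y))^(1/3)/2)
 g(y) = 5*log(5^(1/3)*(-1 + sqrt(3)*I)*(1/(C1 + 5*y))^(1/3)/2)


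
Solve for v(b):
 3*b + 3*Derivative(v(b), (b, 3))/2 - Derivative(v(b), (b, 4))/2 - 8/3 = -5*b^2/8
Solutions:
 v(b) = C1 + C2*b + C3*b^2 + C4*exp(3*b) - b^5/144 - 41*b^4/432 + 55*b^3/324


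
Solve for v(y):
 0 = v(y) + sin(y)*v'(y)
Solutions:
 v(y) = C1*sqrt(cos(y) + 1)/sqrt(cos(y) - 1)


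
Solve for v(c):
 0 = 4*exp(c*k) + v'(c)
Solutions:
 v(c) = C1 - 4*exp(c*k)/k


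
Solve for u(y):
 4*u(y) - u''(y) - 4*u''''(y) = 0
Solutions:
 u(y) = C1*exp(-sqrt(2)*y*sqrt(-1 + sqrt(65))/4) + C2*exp(sqrt(2)*y*sqrt(-1 + sqrt(65))/4) + C3*sin(sqrt(2)*y*sqrt(1 + sqrt(65))/4) + C4*cos(sqrt(2)*y*sqrt(1 + sqrt(65))/4)


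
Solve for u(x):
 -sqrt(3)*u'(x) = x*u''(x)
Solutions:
 u(x) = C1 + C2*x^(1 - sqrt(3))


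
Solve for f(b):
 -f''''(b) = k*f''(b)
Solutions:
 f(b) = C1 + C2*b + C3*exp(-b*sqrt(-k)) + C4*exp(b*sqrt(-k))


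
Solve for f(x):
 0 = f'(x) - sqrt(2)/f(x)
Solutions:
 f(x) = -sqrt(C1 + 2*sqrt(2)*x)
 f(x) = sqrt(C1 + 2*sqrt(2)*x)


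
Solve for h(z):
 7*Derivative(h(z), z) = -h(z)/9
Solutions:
 h(z) = C1*exp(-z/63)


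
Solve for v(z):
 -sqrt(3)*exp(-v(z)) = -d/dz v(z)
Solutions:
 v(z) = log(C1 + sqrt(3)*z)


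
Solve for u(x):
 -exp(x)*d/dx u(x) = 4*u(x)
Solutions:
 u(x) = C1*exp(4*exp(-x))


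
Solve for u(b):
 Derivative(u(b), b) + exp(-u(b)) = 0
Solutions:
 u(b) = log(C1 - b)


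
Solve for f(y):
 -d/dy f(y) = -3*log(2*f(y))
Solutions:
 -Integral(1/(log(_y) + log(2)), (_y, f(y)))/3 = C1 - y


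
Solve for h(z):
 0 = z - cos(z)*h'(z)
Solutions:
 h(z) = C1 + Integral(z/cos(z), z)


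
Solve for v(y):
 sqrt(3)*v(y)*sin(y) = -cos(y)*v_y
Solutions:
 v(y) = C1*cos(y)^(sqrt(3))


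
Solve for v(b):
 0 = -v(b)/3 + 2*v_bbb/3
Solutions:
 v(b) = C3*exp(2^(2/3)*b/2) + (C1*sin(2^(2/3)*sqrt(3)*b/4) + C2*cos(2^(2/3)*sqrt(3)*b/4))*exp(-2^(2/3)*b/4)


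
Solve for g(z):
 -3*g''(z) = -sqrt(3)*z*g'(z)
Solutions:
 g(z) = C1 + C2*erfi(sqrt(2)*3^(3/4)*z/6)


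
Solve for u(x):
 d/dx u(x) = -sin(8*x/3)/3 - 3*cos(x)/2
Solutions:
 u(x) = C1 - 3*sin(x)/2 + cos(8*x/3)/8


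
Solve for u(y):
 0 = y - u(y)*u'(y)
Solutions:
 u(y) = -sqrt(C1 + y^2)
 u(y) = sqrt(C1 + y^2)


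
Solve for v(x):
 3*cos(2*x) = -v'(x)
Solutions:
 v(x) = C1 - 3*sin(2*x)/2


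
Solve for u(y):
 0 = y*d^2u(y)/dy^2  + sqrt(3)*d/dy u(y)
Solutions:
 u(y) = C1 + C2*y^(1 - sqrt(3))


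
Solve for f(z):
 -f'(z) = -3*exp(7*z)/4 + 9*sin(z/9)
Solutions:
 f(z) = C1 + 3*exp(7*z)/28 + 81*cos(z/9)


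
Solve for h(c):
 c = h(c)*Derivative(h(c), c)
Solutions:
 h(c) = -sqrt(C1 + c^2)
 h(c) = sqrt(C1 + c^2)


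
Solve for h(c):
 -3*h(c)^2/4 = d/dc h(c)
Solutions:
 h(c) = 4/(C1 + 3*c)


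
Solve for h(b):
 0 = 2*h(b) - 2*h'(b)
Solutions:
 h(b) = C1*exp(b)


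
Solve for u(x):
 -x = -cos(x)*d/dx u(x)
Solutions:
 u(x) = C1 + Integral(x/cos(x), x)


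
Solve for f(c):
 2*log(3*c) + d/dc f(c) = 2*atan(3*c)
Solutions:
 f(c) = C1 - 2*c*log(c) + 2*c*atan(3*c) - 2*c*log(3) + 2*c - log(9*c^2 + 1)/3


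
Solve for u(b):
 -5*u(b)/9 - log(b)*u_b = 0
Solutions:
 u(b) = C1*exp(-5*li(b)/9)


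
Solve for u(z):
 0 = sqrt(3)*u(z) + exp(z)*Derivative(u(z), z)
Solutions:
 u(z) = C1*exp(sqrt(3)*exp(-z))


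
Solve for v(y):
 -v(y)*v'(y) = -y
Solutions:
 v(y) = -sqrt(C1 + y^2)
 v(y) = sqrt(C1 + y^2)


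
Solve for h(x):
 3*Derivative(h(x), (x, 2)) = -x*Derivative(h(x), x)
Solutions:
 h(x) = C1 + C2*erf(sqrt(6)*x/6)


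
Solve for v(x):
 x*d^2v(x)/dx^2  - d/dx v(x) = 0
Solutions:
 v(x) = C1 + C2*x^2


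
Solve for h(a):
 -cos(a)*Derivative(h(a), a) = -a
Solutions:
 h(a) = C1 + Integral(a/cos(a), a)


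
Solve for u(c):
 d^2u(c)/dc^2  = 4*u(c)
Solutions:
 u(c) = C1*exp(-2*c) + C2*exp(2*c)


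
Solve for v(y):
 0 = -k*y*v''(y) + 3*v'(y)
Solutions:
 v(y) = C1 + y^(((re(k) + 3)*re(k) + im(k)^2)/(re(k)^2 + im(k)^2))*(C2*sin(3*log(y)*Abs(im(k))/(re(k)^2 + im(k)^2)) + C3*cos(3*log(y)*im(k)/(re(k)^2 + im(k)^2)))


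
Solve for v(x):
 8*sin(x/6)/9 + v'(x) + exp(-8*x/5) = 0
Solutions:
 v(x) = C1 + 16*cos(x/6)/3 + 5*exp(-8*x/5)/8


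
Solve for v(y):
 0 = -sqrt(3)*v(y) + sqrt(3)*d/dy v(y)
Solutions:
 v(y) = C1*exp(y)


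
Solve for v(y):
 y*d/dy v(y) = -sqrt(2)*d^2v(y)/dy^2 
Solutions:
 v(y) = C1 + C2*erf(2^(1/4)*y/2)


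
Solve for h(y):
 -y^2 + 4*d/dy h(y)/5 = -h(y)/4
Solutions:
 h(y) = C1*exp(-5*y/16) + 4*y^2 - 128*y/5 + 2048/25


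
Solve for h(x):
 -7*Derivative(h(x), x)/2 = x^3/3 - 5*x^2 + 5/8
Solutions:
 h(x) = C1 - x^4/42 + 10*x^3/21 - 5*x/28


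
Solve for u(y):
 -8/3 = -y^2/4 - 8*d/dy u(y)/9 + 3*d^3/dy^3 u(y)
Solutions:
 u(y) = C1 + C2*exp(-2*sqrt(6)*y/9) + C3*exp(2*sqrt(6)*y/9) - 3*y^3/32 + 141*y/128


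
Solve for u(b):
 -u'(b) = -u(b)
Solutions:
 u(b) = C1*exp(b)


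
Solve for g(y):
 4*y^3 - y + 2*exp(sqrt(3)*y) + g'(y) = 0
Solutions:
 g(y) = C1 - y^4 + y^2/2 - 2*sqrt(3)*exp(sqrt(3)*y)/3


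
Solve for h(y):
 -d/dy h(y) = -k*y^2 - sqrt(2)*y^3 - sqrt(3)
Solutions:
 h(y) = C1 + k*y^3/3 + sqrt(2)*y^4/4 + sqrt(3)*y


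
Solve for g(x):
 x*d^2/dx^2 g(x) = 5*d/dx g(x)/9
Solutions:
 g(x) = C1 + C2*x^(14/9)


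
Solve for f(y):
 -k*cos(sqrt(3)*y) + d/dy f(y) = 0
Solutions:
 f(y) = C1 + sqrt(3)*k*sin(sqrt(3)*y)/3


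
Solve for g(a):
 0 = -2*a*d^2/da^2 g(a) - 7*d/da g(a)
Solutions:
 g(a) = C1 + C2/a^(5/2)
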